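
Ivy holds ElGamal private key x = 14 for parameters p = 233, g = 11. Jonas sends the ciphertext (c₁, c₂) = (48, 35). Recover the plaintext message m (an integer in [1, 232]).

61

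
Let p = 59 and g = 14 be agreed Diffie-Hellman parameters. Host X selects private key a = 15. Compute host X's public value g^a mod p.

24

Public value = 14^15 mod 59.
14^1 ≡ 14 (mod 59)
14^2 = (14^1)^2 ≡ 14^2 = 196 ≡ 19 (mod 59)
14^4 = (14^2)^2 ≡ 19^2 = 361 ≡ 7 (mod 59)
14^8 = (14^4)^2 ≡ 7^2 = 49 ≡ 49 (mod 59)
14^15 = 14^8 · 14^4 · 14^2 · 14^1 ≡ 49 · 7 · 19 · 14 ≡ 24 (mod 59).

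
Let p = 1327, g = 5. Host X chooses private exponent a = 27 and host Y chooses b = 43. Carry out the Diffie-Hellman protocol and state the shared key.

Host X sends A = g^a mod p = 5^27 mod 1327.
5^1 ≡ 5 (mod 1327)
5^2 = (5^1)^2 ≡ 5^2 = 25 ≡ 25 (mod 1327)
5^4 = (5^2)^2 ≡ 25^2 = 625 ≡ 625 (mod 1327)
5^8 = (5^4)^2 ≡ 625^2 = 390625 ≡ 487 (mod 1327)
5^16 = (5^8)^2 ≡ 487^2 = 237169 ≡ 963 (mod 1327)
5^27 = 5^16 · 5^8 · 5^2 · 5^1 ≡ 963 · 487 · 25 · 5 ≡ 1073 (mod 1327).
So A = 1073. Host Y then computes K = A^b mod p = 1073^43 mod 1327.
1073^1 ≡ 1073 (mod 1327)
1073^2 = (1073^1)^2 ≡ 1073^2 = 1151329 ≡ 820 (mod 1327)
1073^4 = (1073^2)^2 ≡ 820^2 = 672400 ≡ 938 (mod 1327)
1073^8 = (1073^4)^2 ≡ 938^2 = 879844 ≡ 43 (mod 1327)
1073^16 = (1073^8)^2 ≡ 43^2 = 1849 ≡ 522 (mod 1327)
1073^32 = (1073^16)^2 ≡ 522^2 = 272484 ≡ 449 (mod 1327)
1073^43 = 1073^32 · 1073^8 · 1073^2 · 1073^1 ≡ 449 · 43 · 820 · 1073 ≡ 547 (mod 1327).

547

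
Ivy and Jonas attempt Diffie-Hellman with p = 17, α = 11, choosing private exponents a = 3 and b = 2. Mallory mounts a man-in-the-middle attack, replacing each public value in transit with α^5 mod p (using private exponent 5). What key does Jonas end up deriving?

15

Jonas receives Mallory's public value M = 11^5 mod 17 instead of the honest one.
11^1 ≡ 11 (mod 17)
11^2 = (11^1)^2 ≡ 11^2 = 121 ≡ 2 (mod 17)
11^4 = (11^2)^2 ≡ 2^2 = 4 ≡ 4 (mod 17)
11^5 = 11^4 · 11^1 ≡ 4 · 11 ≡ 10 (mod 17).
So M = 10. Jonas computes K = M^2 mod 17.
10^1 ≡ 10 (mod 17)
10^2 = (10^1)^2 ≡ 10^2 = 100 ≡ 15 (mod 17)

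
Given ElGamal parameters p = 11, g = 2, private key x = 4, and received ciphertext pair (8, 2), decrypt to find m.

6

Shared mask s = c₁^x mod p = 8^4 mod 11.
8^1 ≡ 8 (mod 11)
8^2 = (8^1)^2 ≡ 8^2 = 64 ≡ 9 (mod 11)
8^4 = (8^2)^2 ≡ 9^2 = 81 ≡ 4 (mod 11)
So s = 4; s⁻¹ ≡ 3 (mod 11).
m = c₂ · s⁻¹ mod 11 = 2 · 3 mod 11 = 6.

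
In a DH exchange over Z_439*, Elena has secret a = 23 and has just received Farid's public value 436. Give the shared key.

218

Shared key K = 436^23 mod 439.
436^1 ≡ 436 (mod 439)
436^2 = (436^1)^2 ≡ 436^2 = 190096 ≡ 9 (mod 439)
436^4 = (436^2)^2 ≡ 9^2 = 81 ≡ 81 (mod 439)
436^8 = (436^4)^2 ≡ 81^2 = 6561 ≡ 415 (mod 439)
436^16 = (436^8)^2 ≡ 415^2 = 172225 ≡ 137 (mod 439)
436^23 = 436^16 · 436^4 · 436^2 · 436^1 ≡ 137 · 81 · 9 · 436 ≡ 218 (mod 439).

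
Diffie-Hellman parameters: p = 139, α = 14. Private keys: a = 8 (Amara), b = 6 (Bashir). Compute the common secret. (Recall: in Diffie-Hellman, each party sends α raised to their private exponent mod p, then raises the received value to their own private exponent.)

57

Bashir sends B = α^b mod p = 14^6 mod 139.
14^1 ≡ 14 (mod 139)
14^2 = (14^1)^2 ≡ 14^2 = 196 ≡ 57 (mod 139)
14^4 = (14^2)^2 ≡ 57^2 = 3249 ≡ 52 (mod 139)
14^6 = 14^4 · 14^2 ≡ 52 · 57 ≡ 45 (mod 139).
So B = 45. Amara then computes K = B^a mod p = 45^8 mod 139.
45^1 ≡ 45 (mod 139)
45^2 = (45^1)^2 ≡ 45^2 = 2025 ≡ 79 (mod 139)
45^4 = (45^2)^2 ≡ 79^2 = 6241 ≡ 125 (mod 139)
45^8 = (45^4)^2 ≡ 125^2 = 15625 ≡ 57 (mod 139)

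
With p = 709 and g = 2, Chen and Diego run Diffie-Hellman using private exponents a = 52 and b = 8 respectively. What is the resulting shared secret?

631

Chen sends A = g^a mod p = 2^52 mod 709.
2^1 ≡ 2 (mod 709)
2^2 = (2^1)^2 ≡ 2^2 = 4 ≡ 4 (mod 709)
2^4 = (2^2)^2 ≡ 4^2 = 16 ≡ 16 (mod 709)
2^8 = (2^4)^2 ≡ 16^2 = 256 ≡ 256 (mod 709)
2^16 = (2^8)^2 ≡ 256^2 = 65536 ≡ 308 (mod 709)
2^32 = (2^16)^2 ≡ 308^2 = 94864 ≡ 567 (mod 709)
2^52 = 2^32 · 2^16 · 2^4 ≡ 567 · 308 · 16 ≡ 7 (mod 709).
So A = 7. Diego then computes K = A^b mod p = 7^8 mod 709.
7^1 ≡ 7 (mod 709)
7^2 = (7^1)^2 ≡ 7^2 = 49 ≡ 49 (mod 709)
7^4 = (7^2)^2 ≡ 49^2 = 2401 ≡ 274 (mod 709)
7^8 = (7^4)^2 ≡ 274^2 = 75076 ≡ 631 (mod 709)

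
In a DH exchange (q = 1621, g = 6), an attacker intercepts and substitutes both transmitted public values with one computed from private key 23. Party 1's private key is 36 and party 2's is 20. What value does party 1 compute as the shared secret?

1142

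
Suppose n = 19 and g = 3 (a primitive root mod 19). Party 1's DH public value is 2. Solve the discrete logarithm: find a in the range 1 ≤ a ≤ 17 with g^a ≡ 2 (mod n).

7

Try successive powers of 3 modulo 19:
3^1 ≡ 3
3^2 ≡ 9
3^3 ≡ 8
3^4 ≡ 5
3^5 ≡ 15
3^6 ≡ 7
3^7 ≡ 2
Found: a = 7.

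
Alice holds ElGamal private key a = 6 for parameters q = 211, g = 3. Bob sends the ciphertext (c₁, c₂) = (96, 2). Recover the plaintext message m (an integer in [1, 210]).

Shared mask s = c₁^a mod q = 96^6 mod 211.
96^1 ≡ 96 (mod 211)
96^2 = (96^1)^2 ≡ 96^2 = 9216 ≡ 143 (mod 211)
96^4 = (96^2)^2 ≡ 143^2 = 20449 ≡ 193 (mod 211)
96^6 = 96^4 · 96^2 ≡ 193 · 143 ≡ 169 (mod 211).
So s = 169; s⁻¹ ≡ 5 (mod 211).
m = c₂ · s⁻¹ mod 211 = 2 · 5 mod 211 = 10.

10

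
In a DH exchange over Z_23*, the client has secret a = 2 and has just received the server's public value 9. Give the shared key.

12

Shared key K = 9^2 mod 23.
9^1 ≡ 9 (mod 23)
9^2 = (9^1)^2 ≡ 9^2 = 81 ≡ 12 (mod 23)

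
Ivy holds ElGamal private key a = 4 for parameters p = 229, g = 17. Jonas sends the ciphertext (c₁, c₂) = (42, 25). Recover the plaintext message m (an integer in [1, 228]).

37

Shared mask s = c₁^a mod p = 42^4 mod 229.
42^1 ≡ 42 (mod 229)
42^2 = (42^1)^2 ≡ 42^2 = 1764 ≡ 161 (mod 229)
42^4 = (42^2)^2 ≡ 161^2 = 25921 ≡ 44 (mod 229)
So s = 44; s⁻¹ ≡ 203 (mod 229).
m = c₂ · s⁻¹ mod 229 = 25 · 203 mod 229 = 37.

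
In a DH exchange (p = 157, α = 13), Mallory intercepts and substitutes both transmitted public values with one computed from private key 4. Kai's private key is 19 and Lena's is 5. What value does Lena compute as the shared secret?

12

Lena receives Mallory's public value M = 13^4 mod 157 instead of the honest one.
13^1 ≡ 13 (mod 157)
13^2 = (13^1)^2 ≡ 13^2 = 169 ≡ 12 (mod 157)
13^4 = (13^2)^2 ≡ 12^2 = 144 ≡ 144 (mod 157)
So M = 144. Lena computes K = M^5 mod 157.
144^1 ≡ 144 (mod 157)
144^2 = (144^1)^2 ≡ 144^2 = 20736 ≡ 12 (mod 157)
144^4 = (144^2)^2 ≡ 12^2 = 144 ≡ 144 (mod 157)
144^5 = 144^4 · 144^1 ≡ 144 · 144 ≡ 12 (mod 157).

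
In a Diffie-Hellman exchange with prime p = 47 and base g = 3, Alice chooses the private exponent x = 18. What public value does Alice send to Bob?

6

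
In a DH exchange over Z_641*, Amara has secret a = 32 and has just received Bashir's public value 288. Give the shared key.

472

Shared key K = 288^32 mod 641.
288^1 ≡ 288 (mod 641)
288^2 = (288^1)^2 ≡ 288^2 = 82944 ≡ 255 (mod 641)
288^4 = (288^2)^2 ≡ 255^2 = 65025 ≡ 284 (mod 641)
288^8 = (288^4)^2 ≡ 284^2 = 80656 ≡ 531 (mod 641)
288^16 = (288^8)^2 ≡ 531^2 = 281961 ≡ 562 (mod 641)
288^32 = (288^16)^2 ≡ 562^2 = 315844 ≡ 472 (mod 641)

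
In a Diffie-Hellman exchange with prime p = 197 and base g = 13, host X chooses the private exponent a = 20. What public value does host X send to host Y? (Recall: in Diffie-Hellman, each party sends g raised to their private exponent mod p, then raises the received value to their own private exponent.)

158

Public value = 13^20 (mod 197).
13^1 ≡ 13 (mod 197)
13^2 = (13^1)^2 ≡ 13^2 = 169 ≡ 169 (mod 197)
13^4 = (13^2)^2 ≡ 169^2 = 28561 ≡ 193 (mod 197)
13^8 = (13^4)^2 ≡ 193^2 = 37249 ≡ 16 (mod 197)
13^16 = (13^8)^2 ≡ 16^2 = 256 ≡ 59 (mod 197)
13^20 = 13^16 · 13^4 ≡ 59 · 193 ≡ 158 (mod 197).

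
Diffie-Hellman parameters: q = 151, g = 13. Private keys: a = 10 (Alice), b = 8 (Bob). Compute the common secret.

16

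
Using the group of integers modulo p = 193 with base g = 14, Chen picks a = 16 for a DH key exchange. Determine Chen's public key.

192

Public value = 14^16 (mod 193).
14^1 ≡ 14 (mod 193)
14^2 = (14^1)^2 ≡ 14^2 = 196 ≡ 3 (mod 193)
14^4 = (14^2)^2 ≡ 3^2 = 9 ≡ 9 (mod 193)
14^8 = (14^4)^2 ≡ 9^2 = 81 ≡ 81 (mod 193)
14^16 = (14^8)^2 ≡ 81^2 = 6561 ≡ 192 (mod 193)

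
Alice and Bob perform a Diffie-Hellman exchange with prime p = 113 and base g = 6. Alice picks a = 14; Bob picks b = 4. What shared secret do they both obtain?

112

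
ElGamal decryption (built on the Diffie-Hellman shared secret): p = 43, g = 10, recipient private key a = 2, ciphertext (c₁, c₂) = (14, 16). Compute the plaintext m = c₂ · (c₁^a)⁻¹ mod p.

Shared mask s = c₁^a mod p = 14^2 mod 43.
14^1 ≡ 14 (mod 43)
14^2 = (14^1)^2 ≡ 14^2 = 196 ≡ 24 (mod 43)
So s = 24; s⁻¹ ≡ 9 (mod 43).
m = c₂ · s⁻¹ mod 43 = 16 · 9 mod 43 = 15.

15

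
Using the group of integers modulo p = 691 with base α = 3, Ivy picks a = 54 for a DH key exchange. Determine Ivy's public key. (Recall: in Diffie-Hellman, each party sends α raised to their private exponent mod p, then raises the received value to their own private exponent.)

Public value = 3^54 mod 691.
3^1 ≡ 3 (mod 691)
3^2 = (3^1)^2 ≡ 3^2 = 9 ≡ 9 (mod 691)
3^4 = (3^2)^2 ≡ 9^2 = 81 ≡ 81 (mod 691)
3^8 = (3^4)^2 ≡ 81^2 = 6561 ≡ 342 (mod 691)
3^16 = (3^8)^2 ≡ 342^2 = 116964 ≡ 185 (mod 691)
3^32 = (3^16)^2 ≡ 185^2 = 34225 ≡ 366 (mod 691)
3^54 = 3^32 · 3^16 · 3^4 · 3^2 ≡ 366 · 185 · 81 · 9 ≡ 387 (mod 691).

387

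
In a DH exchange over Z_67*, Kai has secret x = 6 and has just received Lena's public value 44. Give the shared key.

59

Shared key K = 44^6 mod 67.
44^1 ≡ 44 (mod 67)
44^2 = (44^1)^2 ≡ 44^2 = 1936 ≡ 60 (mod 67)
44^4 = (44^2)^2 ≡ 60^2 = 3600 ≡ 49 (mod 67)
44^6 = 44^4 · 44^2 ≡ 49 · 60 ≡ 59 (mod 67).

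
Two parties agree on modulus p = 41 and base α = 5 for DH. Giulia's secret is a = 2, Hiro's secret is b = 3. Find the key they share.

Giulia sends A = α^a mod p = 5^2 mod 41.
5^1 ≡ 5 (mod 41)
5^2 = (5^1)^2 ≡ 5^2 = 25 ≡ 25 (mod 41)
So A = 25. Hiro then computes K = A^b mod p = 25^3 mod 41.
25^1 ≡ 25 (mod 41)
25^2 = (25^1)^2 ≡ 25^2 = 625 ≡ 10 (mod 41)
25^3 = 25^2 · 25^1 ≡ 10 · 25 ≡ 4 (mod 41).

4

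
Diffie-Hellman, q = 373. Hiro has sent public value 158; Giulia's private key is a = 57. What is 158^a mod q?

Shared key K = 158^57 mod 373.
158^1 ≡ 158 (mod 373)
158^2 = (158^1)^2 ≡ 158^2 = 24964 ≡ 346 (mod 373)
158^4 = (158^2)^2 ≡ 346^2 = 119716 ≡ 356 (mod 373)
158^8 = (158^4)^2 ≡ 356^2 = 126736 ≡ 289 (mod 373)
158^16 = (158^8)^2 ≡ 289^2 = 83521 ≡ 342 (mod 373)
158^32 = (158^16)^2 ≡ 342^2 = 116964 ≡ 215 (mod 373)
158^57 = 158^32 · 158^16 · 158^8 · 158^1 ≡ 215 · 342 · 289 · 158 ≡ 184 (mod 373).

184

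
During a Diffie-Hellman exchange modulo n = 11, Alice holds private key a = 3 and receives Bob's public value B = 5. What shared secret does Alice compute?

4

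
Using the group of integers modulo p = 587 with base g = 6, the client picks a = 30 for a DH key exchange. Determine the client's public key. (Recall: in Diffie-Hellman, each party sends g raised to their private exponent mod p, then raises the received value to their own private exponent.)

26

Public value = 6^30 mod 587.
6^1 ≡ 6 (mod 587)
6^2 = (6^1)^2 ≡ 6^2 = 36 ≡ 36 (mod 587)
6^4 = (6^2)^2 ≡ 36^2 = 1296 ≡ 122 (mod 587)
6^8 = (6^4)^2 ≡ 122^2 = 14884 ≡ 209 (mod 587)
6^16 = (6^8)^2 ≡ 209^2 = 43681 ≡ 243 (mod 587)
6^30 = 6^16 · 6^8 · 6^4 · 6^2 ≡ 243 · 209 · 122 · 36 ≡ 26 (mod 587).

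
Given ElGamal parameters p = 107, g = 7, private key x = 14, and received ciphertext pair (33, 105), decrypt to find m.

37

Shared mask s = c₁^x mod p = 33^14 mod 107.
33^1 ≡ 33 (mod 107)
33^2 = (33^1)^2 ≡ 33^2 = 1089 ≡ 19 (mod 107)
33^4 = (33^2)^2 ≡ 19^2 = 361 ≡ 40 (mod 107)
33^8 = (33^4)^2 ≡ 40^2 = 1600 ≡ 102 (mod 107)
33^14 = 33^8 · 33^4 · 33^2 ≡ 102 · 40 · 19 ≡ 52 (mod 107).
So s = 52; s⁻¹ ≡ 35 (mod 107).
m = c₂ · s⁻¹ mod 107 = 105 · 35 mod 107 = 37.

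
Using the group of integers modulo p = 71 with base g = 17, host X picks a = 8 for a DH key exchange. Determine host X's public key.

Public value = 17^8 (mod 71).
17^1 ≡ 17 (mod 71)
17^2 = (17^1)^2 ≡ 17^2 = 289 ≡ 5 (mod 71)
17^4 = (17^2)^2 ≡ 5^2 = 25 ≡ 25 (mod 71)
17^8 = (17^4)^2 ≡ 25^2 = 625 ≡ 57 (mod 71)

57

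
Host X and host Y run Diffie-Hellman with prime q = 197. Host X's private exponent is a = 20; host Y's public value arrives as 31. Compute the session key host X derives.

Shared key K = 31^20 mod 197.
31^1 ≡ 31 (mod 197)
31^2 = (31^1)^2 ≡ 31^2 = 961 ≡ 173 (mod 197)
31^4 = (31^2)^2 ≡ 173^2 = 29929 ≡ 182 (mod 197)
31^8 = (31^4)^2 ≡ 182^2 = 33124 ≡ 28 (mod 197)
31^16 = (31^8)^2 ≡ 28^2 = 784 ≡ 193 (mod 197)
31^20 = 31^16 · 31^4 ≡ 193 · 182 ≡ 60 (mod 197).

60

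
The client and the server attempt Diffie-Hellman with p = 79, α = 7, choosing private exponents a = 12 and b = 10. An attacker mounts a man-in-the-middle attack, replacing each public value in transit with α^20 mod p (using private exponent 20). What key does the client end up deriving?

18

The client receives an attacker's public value M = 7^20 mod 79 instead of the honest one.
7^1 ≡ 7 (mod 79)
7^2 = (7^1)^2 ≡ 7^2 = 49 ≡ 49 (mod 79)
7^4 = (7^2)^2 ≡ 49^2 = 2401 ≡ 31 (mod 79)
7^8 = (7^4)^2 ≡ 31^2 = 961 ≡ 13 (mod 79)
7^16 = (7^8)^2 ≡ 13^2 = 169 ≡ 11 (mod 79)
7^20 = 7^16 · 7^4 ≡ 11 · 31 ≡ 25 (mod 79).
So M = 25. The client computes K = M^12 mod 79.
25^1 ≡ 25 (mod 79)
25^2 = (25^1)^2 ≡ 25^2 = 625 ≡ 72 (mod 79)
25^4 = (25^2)^2 ≡ 72^2 = 5184 ≡ 49 (mod 79)
25^8 = (25^4)^2 ≡ 49^2 = 2401 ≡ 31 (mod 79)
25^12 = 25^8 · 25^4 ≡ 31 · 49 ≡ 18 (mod 79).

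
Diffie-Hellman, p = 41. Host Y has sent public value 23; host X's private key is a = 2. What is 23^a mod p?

37

Shared key K = 23^2 mod 41.
23^1 ≡ 23 (mod 41)
23^2 = (23^1)^2 ≡ 23^2 = 529 ≡ 37 (mod 41)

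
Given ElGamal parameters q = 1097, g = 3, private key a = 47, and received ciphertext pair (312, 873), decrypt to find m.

465

Shared mask s = c₁^a mod q = 312^47 mod 1097.
312^1 ≡ 312 (mod 1097)
312^2 = (312^1)^2 ≡ 312^2 = 97344 ≡ 808 (mod 1097)
312^4 = (312^2)^2 ≡ 808^2 = 652864 ≡ 149 (mod 1097)
312^8 = (312^4)^2 ≡ 149^2 = 22201 ≡ 261 (mod 1097)
312^16 = (312^8)^2 ≡ 261^2 = 68121 ≡ 107 (mod 1097)
312^32 = (312^16)^2 ≡ 107^2 = 11449 ≡ 479 (mod 1097)
312^47 = 312^32 · 312^8 · 312^4 · 312^2 · 312^1 ≡ 479 · 261 · 149 · 808 · 312 ≡ 653 (mod 1097).
So s = 653; s⁻¹ ≡ 42 (mod 1097).
m = c₂ · s⁻¹ mod 1097 = 873 · 42 mod 1097 = 465.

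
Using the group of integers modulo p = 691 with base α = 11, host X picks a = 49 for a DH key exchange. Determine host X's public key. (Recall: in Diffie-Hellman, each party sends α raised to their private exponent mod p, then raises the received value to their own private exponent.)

Public value = 11^49 mod 691.
11^1 ≡ 11 (mod 691)
11^2 = (11^1)^2 ≡ 11^2 = 121 ≡ 121 (mod 691)
11^4 = (11^2)^2 ≡ 121^2 = 14641 ≡ 130 (mod 691)
11^8 = (11^4)^2 ≡ 130^2 = 16900 ≡ 316 (mod 691)
11^16 = (11^8)^2 ≡ 316^2 = 99856 ≡ 352 (mod 691)
11^32 = (11^16)^2 ≡ 352^2 = 123904 ≡ 215 (mod 691)
11^49 = 11^32 · 11^16 · 11^1 ≡ 215 · 352 · 11 ≡ 516 (mod 691).

516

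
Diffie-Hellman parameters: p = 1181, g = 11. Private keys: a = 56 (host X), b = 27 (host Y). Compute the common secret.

Host Y sends B = g^b mod p = 11^27 mod 1181.
11^1 ≡ 11 (mod 1181)
11^2 = (11^1)^2 ≡ 11^2 = 121 ≡ 121 (mod 1181)
11^4 = (11^2)^2 ≡ 121^2 = 14641 ≡ 469 (mod 1181)
11^8 = (11^4)^2 ≡ 469^2 = 219961 ≡ 295 (mod 1181)
11^16 = (11^8)^2 ≡ 295^2 = 87025 ≡ 812 (mod 1181)
11^27 = 11^16 · 11^8 · 11^2 · 11^1 ≡ 812 · 295 · 121 · 11 ≡ 256 (mod 1181).
So B = 256. Host X then computes K = B^a mod p = 256^56 mod 1181.
256^1 ≡ 256 (mod 1181)
256^2 = (256^1)^2 ≡ 256^2 = 65536 ≡ 581 (mod 1181)
256^4 = (256^2)^2 ≡ 581^2 = 337561 ≡ 976 (mod 1181)
256^8 = (256^4)^2 ≡ 976^2 = 952576 ≡ 690 (mod 1181)
256^16 = (256^8)^2 ≡ 690^2 = 476100 ≡ 157 (mod 1181)
256^32 = (256^16)^2 ≡ 157^2 = 24649 ≡ 1029 (mod 1181)
256^56 = 256^32 · 256^16 · 256^8 ≡ 1029 · 157 · 690 ≡ 523 (mod 1181).

523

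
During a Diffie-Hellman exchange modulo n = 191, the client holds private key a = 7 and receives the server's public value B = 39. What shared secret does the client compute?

Shared key K = 39^7 mod 191.
39^1 ≡ 39 (mod 191)
39^2 = (39^1)^2 ≡ 39^2 = 1521 ≡ 184 (mod 191)
39^4 = (39^2)^2 ≡ 184^2 = 33856 ≡ 49 (mod 191)
39^7 = 39^4 · 39^2 · 39^1 ≡ 49 · 184 · 39 ≡ 184 (mod 191).

184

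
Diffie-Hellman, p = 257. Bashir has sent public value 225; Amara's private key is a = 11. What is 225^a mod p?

129

Shared key K = 225^11 mod 257.
225^1 ≡ 225 (mod 257)
225^2 = (225^1)^2 ≡ 225^2 = 50625 ≡ 253 (mod 257)
225^4 = (225^2)^2 ≡ 253^2 = 64009 ≡ 16 (mod 257)
225^8 = (225^4)^2 ≡ 16^2 = 256 ≡ 256 (mod 257)
225^11 = 225^8 · 225^2 · 225^1 ≡ 256 · 253 · 225 ≡ 129 (mod 257).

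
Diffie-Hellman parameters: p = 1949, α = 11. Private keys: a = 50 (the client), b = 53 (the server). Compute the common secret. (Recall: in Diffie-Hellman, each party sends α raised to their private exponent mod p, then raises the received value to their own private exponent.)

The client sends A = α^a mod p = 11^50 mod 1949.
11^1 ≡ 11 (mod 1949)
11^2 = (11^1)^2 ≡ 11^2 = 121 ≡ 121 (mod 1949)
11^4 = (11^2)^2 ≡ 121^2 = 14641 ≡ 998 (mod 1949)
11^8 = (11^4)^2 ≡ 998^2 = 996004 ≡ 65 (mod 1949)
11^16 = (11^8)^2 ≡ 65^2 = 4225 ≡ 327 (mod 1949)
11^32 = (11^16)^2 ≡ 327^2 = 106929 ≡ 1683 (mod 1949)
11^50 = 11^32 · 11^16 · 11^2 ≡ 1683 · 327 · 121 ≡ 1727 (mod 1949).
So A = 1727. The server then computes K = A^b mod p = 1727^53 mod 1949.
1727^1 ≡ 1727 (mod 1949)
1727^2 = (1727^1)^2 ≡ 1727^2 = 2982529 ≡ 559 (mod 1949)
1727^4 = (1727^2)^2 ≡ 559^2 = 312481 ≡ 641 (mod 1949)
1727^8 = (1727^4)^2 ≡ 641^2 = 410881 ≡ 1591 (mod 1949)
1727^16 = (1727^8)^2 ≡ 1591^2 = 2531281 ≡ 1479 (mod 1949)
1727^32 = (1727^16)^2 ≡ 1479^2 = 2187441 ≡ 663 (mod 1949)
1727^53 = 1727^32 · 1727^16 · 1727^4 · 1727^1 ≡ 663 · 1479 · 641 · 1727 ≡ 97 (mod 1949).

97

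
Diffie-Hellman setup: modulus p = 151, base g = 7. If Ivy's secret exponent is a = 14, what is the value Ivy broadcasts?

121

Public value = 7^14 mod 151.
7^1 ≡ 7 (mod 151)
7^2 = (7^1)^2 ≡ 7^2 = 49 ≡ 49 (mod 151)
7^4 = (7^2)^2 ≡ 49^2 = 2401 ≡ 136 (mod 151)
7^8 = (7^4)^2 ≡ 136^2 = 18496 ≡ 74 (mod 151)
7^14 = 7^8 · 7^4 · 7^2 ≡ 74 · 136 · 49 ≡ 121 (mod 151).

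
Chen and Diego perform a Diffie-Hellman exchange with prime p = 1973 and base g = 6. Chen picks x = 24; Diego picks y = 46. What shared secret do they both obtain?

925

Diego sends B = g^y mod p = 6^46 mod 1973.
6^1 ≡ 6 (mod 1973)
6^2 = (6^1)^2 ≡ 6^2 = 36 ≡ 36 (mod 1973)
6^4 = (6^2)^2 ≡ 36^2 = 1296 ≡ 1296 (mod 1973)
6^8 = (6^4)^2 ≡ 1296^2 = 1679616 ≡ 593 (mod 1973)
6^16 = (6^8)^2 ≡ 593^2 = 351649 ≡ 455 (mod 1973)
6^32 = (6^16)^2 ≡ 455^2 = 207025 ≡ 1833 (mod 1973)
6^46 = 6^32 · 6^8 · 6^4 · 6^2 ≡ 1833 · 593 · 1296 · 36 ≡ 642 (mod 1973).
So B = 642. Chen then computes K = B^x mod p = 642^24 mod 1973.
642^1 ≡ 642 (mod 1973)
642^2 = (642^1)^2 ≡ 642^2 = 412164 ≡ 1780 (mod 1973)
642^4 = (642^2)^2 ≡ 1780^2 = 3168400 ≡ 1735 (mod 1973)
642^8 = (642^4)^2 ≡ 1735^2 = 3010225 ≡ 1400 (mod 1973)
642^16 = (642^8)^2 ≡ 1400^2 = 1960000 ≡ 811 (mod 1973)
642^24 = 642^16 · 642^8 ≡ 811 · 1400 ≡ 925 (mod 1973).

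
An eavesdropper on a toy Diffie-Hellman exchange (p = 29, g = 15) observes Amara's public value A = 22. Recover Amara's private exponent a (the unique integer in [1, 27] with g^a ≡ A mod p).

2

Try successive powers of 15 modulo 29:
15^1 ≡ 15
15^2 ≡ 22
Found: a = 2.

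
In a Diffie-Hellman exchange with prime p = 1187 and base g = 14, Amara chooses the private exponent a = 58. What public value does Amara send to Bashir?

982

Public value = 14^58 mod 1187.
14^1 ≡ 14 (mod 1187)
14^2 = (14^1)^2 ≡ 14^2 = 196 ≡ 196 (mod 1187)
14^4 = (14^2)^2 ≡ 196^2 = 38416 ≡ 432 (mod 1187)
14^8 = (14^4)^2 ≡ 432^2 = 186624 ≡ 265 (mod 1187)
14^16 = (14^8)^2 ≡ 265^2 = 70225 ≡ 192 (mod 1187)
14^32 = (14^16)^2 ≡ 192^2 = 36864 ≡ 67 (mod 1187)
14^58 = 14^32 · 14^16 · 14^8 · 14^2 ≡ 67 · 192 · 265 · 196 ≡ 982 (mod 1187).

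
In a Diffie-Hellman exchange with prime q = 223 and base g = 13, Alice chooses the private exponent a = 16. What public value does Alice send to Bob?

119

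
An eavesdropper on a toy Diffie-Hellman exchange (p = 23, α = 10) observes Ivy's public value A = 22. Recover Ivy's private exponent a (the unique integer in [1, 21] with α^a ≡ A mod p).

Try successive powers of 10 modulo 23:
10^1 ≡ 10
10^2 ≡ 8
10^3 ≡ 11
10^4 ≡ 18
10^5 ≡ 19
10^6 ≡ 6
10^7 ≡ 14
10^8 ≡ 2
10^9 ≡ 20
10^10 ≡ 16
10^11 ≡ 22
Found: a = 11.

11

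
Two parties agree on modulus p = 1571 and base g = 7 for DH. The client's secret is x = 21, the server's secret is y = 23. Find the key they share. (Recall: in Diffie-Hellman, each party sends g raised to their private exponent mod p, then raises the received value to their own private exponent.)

772

The server sends B = g^y mod p = 7^23 mod 1571.
7^1 ≡ 7 (mod 1571)
7^2 = (7^1)^2 ≡ 7^2 = 49 ≡ 49 (mod 1571)
7^4 = (7^2)^2 ≡ 49^2 = 2401 ≡ 830 (mod 1571)
7^8 = (7^4)^2 ≡ 830^2 = 688900 ≡ 802 (mod 1571)
7^16 = (7^8)^2 ≡ 802^2 = 643204 ≡ 665 (mod 1571)
7^23 = 7^16 · 7^4 · 7^2 · 7^1 ≡ 665 · 830 · 49 · 7 ≡ 782 (mod 1571).
So B = 782. The client then computes K = B^x mod p = 782^21 mod 1571.
782^1 ≡ 782 (mod 1571)
782^2 = (782^1)^2 ≡ 782^2 = 611524 ≡ 405 (mod 1571)
782^4 = (782^2)^2 ≡ 405^2 = 164025 ≡ 641 (mod 1571)
782^8 = (782^4)^2 ≡ 641^2 = 410881 ≡ 850 (mod 1571)
782^16 = (782^8)^2 ≡ 850^2 = 722500 ≡ 1411 (mod 1571)
782^21 = 782^16 · 782^4 · 782^1 ≡ 1411 · 641 · 782 ≡ 772 (mod 1571).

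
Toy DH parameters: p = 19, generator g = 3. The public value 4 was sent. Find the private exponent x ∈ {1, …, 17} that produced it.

Try successive powers of 3 modulo 19:
3^1 ≡ 3
3^2 ≡ 9
3^3 ≡ 8
3^4 ≡ 5
3^5 ≡ 15
3^6 ≡ 7
3^7 ≡ 2
3^8 ≡ 6
3^9 ≡ 18
3^10 ≡ 16
3^11 ≡ 10
3^12 ≡ 11
3^13 ≡ 14
3^14 ≡ 4
Found: x = 14.

14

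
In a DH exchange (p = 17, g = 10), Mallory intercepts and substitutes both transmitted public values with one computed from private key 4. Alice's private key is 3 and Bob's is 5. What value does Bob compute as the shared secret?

4

Bob receives Mallory's public value M = 10^4 mod 17 instead of the honest one.
10^1 ≡ 10 (mod 17)
10^2 = (10^1)^2 ≡ 10^2 = 100 ≡ 15 (mod 17)
10^4 = (10^2)^2 ≡ 15^2 = 225 ≡ 4 (mod 17)
So M = 4. Bob computes K = M^5 mod 17.
4^1 ≡ 4 (mod 17)
4^2 = (4^1)^2 ≡ 4^2 = 16 ≡ 16 (mod 17)
4^4 = (4^2)^2 ≡ 16^2 = 256 ≡ 1 (mod 17)
4^5 = 4^4 · 4^1 ≡ 1 · 4 ≡ 4 (mod 17).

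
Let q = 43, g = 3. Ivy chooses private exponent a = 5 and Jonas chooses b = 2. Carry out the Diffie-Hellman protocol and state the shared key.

10

Jonas sends B = g^b mod q = 3^2 mod 43.
3^1 ≡ 3 (mod 43)
3^2 = (3^1)^2 ≡ 3^2 = 9 ≡ 9 (mod 43)
So B = 9. Ivy then computes K = B^a mod q = 9^5 mod 43.
9^1 ≡ 9 (mod 43)
9^2 = (9^1)^2 ≡ 9^2 = 81 ≡ 38 (mod 43)
9^4 = (9^2)^2 ≡ 38^2 = 1444 ≡ 25 (mod 43)
9^5 = 9^4 · 9^1 ≡ 25 · 9 ≡ 10 (mod 43).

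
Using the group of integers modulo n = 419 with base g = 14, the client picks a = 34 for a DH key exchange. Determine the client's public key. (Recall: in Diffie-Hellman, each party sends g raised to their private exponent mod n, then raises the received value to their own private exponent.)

Public value = 14^34 mod 419.
14^1 ≡ 14 (mod 419)
14^2 = (14^1)^2 ≡ 14^2 = 196 ≡ 196 (mod 419)
14^4 = (14^2)^2 ≡ 196^2 = 38416 ≡ 287 (mod 419)
14^8 = (14^4)^2 ≡ 287^2 = 82369 ≡ 245 (mod 419)
14^16 = (14^8)^2 ≡ 245^2 = 60025 ≡ 108 (mod 419)
14^32 = (14^16)^2 ≡ 108^2 = 11664 ≡ 351 (mod 419)
14^34 = 14^32 · 14^2 ≡ 351 · 196 ≡ 80 (mod 419).

80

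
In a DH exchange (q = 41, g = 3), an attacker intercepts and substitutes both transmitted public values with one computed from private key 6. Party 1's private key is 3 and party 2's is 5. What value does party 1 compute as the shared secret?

9

Party 1 receives an attacker's public value M = 3^6 mod 41 instead of the honest one.
3^1 ≡ 3 (mod 41)
3^2 = (3^1)^2 ≡ 3^2 = 9 ≡ 9 (mod 41)
3^4 = (3^2)^2 ≡ 9^2 = 81 ≡ 40 (mod 41)
3^6 = 3^4 · 3^2 ≡ 40 · 9 ≡ 32 (mod 41).
So M = 32. Party 1 computes K = M^3 mod 41.
32^1 ≡ 32 (mod 41)
32^2 = (32^1)^2 ≡ 32^2 = 1024 ≡ 40 (mod 41)
32^3 = 32^2 · 32^1 ≡ 40 · 32 ≡ 9 (mod 41).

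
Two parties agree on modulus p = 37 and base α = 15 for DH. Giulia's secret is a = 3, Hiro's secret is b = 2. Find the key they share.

Giulia sends A = α^a mod p = 15^3 mod 37.
15^1 ≡ 15 (mod 37)
15^2 = (15^1)^2 ≡ 15^2 = 225 ≡ 3 (mod 37)
15^3 = 15^2 · 15^1 ≡ 3 · 15 ≡ 8 (mod 37).
So A = 8. Hiro then computes K = A^b mod p = 8^2 mod 37.
8^1 ≡ 8 (mod 37)
8^2 = (8^1)^2 ≡ 8^2 = 64 ≡ 27 (mod 37)

27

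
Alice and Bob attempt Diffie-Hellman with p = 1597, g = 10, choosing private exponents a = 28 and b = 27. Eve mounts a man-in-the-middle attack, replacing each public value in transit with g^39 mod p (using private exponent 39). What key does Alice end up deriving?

Alice receives Eve's public value M = 10^39 mod 1597 instead of the honest one.
10^1 ≡ 10 (mod 1597)
10^2 = (10^1)^2 ≡ 10^2 = 100 ≡ 100 (mod 1597)
10^4 = (10^2)^2 ≡ 100^2 = 10000 ≡ 418 (mod 1597)
10^8 = (10^4)^2 ≡ 418^2 = 174724 ≡ 651 (mod 1597)
10^16 = (10^8)^2 ≡ 651^2 = 423801 ≡ 596 (mod 1597)
10^32 = (10^16)^2 ≡ 596^2 = 355216 ≡ 682 (mod 1597)
10^39 = 10^32 · 10^4 · 10^2 · 10^1 ≡ 682 · 418 · 100 · 10 ≡ 321 (mod 1597).
So M = 321. Alice computes K = M^28 mod 1597.
321^1 ≡ 321 (mod 1597)
321^2 = (321^1)^2 ≡ 321^2 = 103041 ≡ 833 (mod 1597)
321^4 = (321^2)^2 ≡ 833^2 = 693889 ≡ 791 (mod 1597)
321^8 = (321^4)^2 ≡ 791^2 = 625681 ≡ 1254 (mod 1597)
321^16 = (321^8)^2 ≡ 1254^2 = 1572516 ≡ 1068 (mod 1597)
321^28 = 321^16 · 321^8 · 321^4 ≡ 1068 · 1254 · 791 ≡ 590 (mod 1597).

590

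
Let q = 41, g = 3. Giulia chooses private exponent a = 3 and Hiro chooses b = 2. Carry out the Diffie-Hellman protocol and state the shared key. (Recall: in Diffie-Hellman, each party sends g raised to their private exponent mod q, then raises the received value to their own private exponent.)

32

Hiro sends B = g^b mod q = 3^2 mod 41.
3^1 ≡ 3 (mod 41)
3^2 = (3^1)^2 ≡ 3^2 = 9 ≡ 9 (mod 41)
So B = 9. Giulia then computes K = B^a mod q = 9^3 mod 41.
9^1 ≡ 9 (mod 41)
9^2 = (9^1)^2 ≡ 9^2 = 81 ≡ 40 (mod 41)
9^3 = 9^2 · 9^1 ≡ 40 · 9 ≡ 32 (mod 41).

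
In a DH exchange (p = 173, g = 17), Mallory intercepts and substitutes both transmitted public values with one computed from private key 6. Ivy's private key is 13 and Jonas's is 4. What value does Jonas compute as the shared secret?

Jonas receives Mallory's public value M = 17^6 mod 173 instead of the honest one.
17^1 ≡ 17 (mod 173)
17^2 = (17^1)^2 ≡ 17^2 = 289 ≡ 116 (mod 173)
17^4 = (17^2)^2 ≡ 116^2 = 13456 ≡ 135 (mod 173)
17^6 = 17^4 · 17^2 ≡ 135 · 116 ≡ 90 (mod 173).
So M = 90. Jonas computes K = M^4 mod 173.
90^1 ≡ 90 (mod 173)
90^2 = (90^1)^2 ≡ 90^2 = 8100 ≡ 142 (mod 173)
90^4 = (90^2)^2 ≡ 142^2 = 20164 ≡ 96 (mod 173)

96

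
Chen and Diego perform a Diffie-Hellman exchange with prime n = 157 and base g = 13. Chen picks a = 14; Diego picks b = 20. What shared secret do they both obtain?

Diego sends B = g^b mod n = 13^20 mod 157.
13^1 ≡ 13 (mod 157)
13^2 = (13^1)^2 ≡ 13^2 = 169 ≡ 12 (mod 157)
13^4 = (13^2)^2 ≡ 12^2 = 144 ≡ 144 (mod 157)
13^8 = (13^4)^2 ≡ 144^2 = 20736 ≡ 12 (mod 157)
13^16 = (13^8)^2 ≡ 12^2 = 144 ≡ 144 (mod 157)
13^20 = 13^16 · 13^4 ≡ 144 · 144 ≡ 12 (mod 157).
So B = 12. Chen then computes K = B^a mod n = 12^14 mod 157.
12^1 ≡ 12 (mod 157)
12^2 = (12^1)^2 ≡ 12^2 = 144 ≡ 144 (mod 157)
12^4 = (12^2)^2 ≡ 144^2 = 20736 ≡ 12 (mod 157)
12^8 = (12^4)^2 ≡ 12^2 = 144 ≡ 144 (mod 157)
12^14 = 12^8 · 12^4 · 12^2 ≡ 144 · 12 · 144 ≡ 144 (mod 157).

144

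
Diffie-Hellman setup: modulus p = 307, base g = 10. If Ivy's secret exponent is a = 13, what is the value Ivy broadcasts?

Public value = 10^13 (mod 307).
10^1 ≡ 10 (mod 307)
10^2 = (10^1)^2 ≡ 10^2 = 100 ≡ 100 (mod 307)
10^4 = (10^2)^2 ≡ 100^2 = 10000 ≡ 176 (mod 307)
10^8 = (10^4)^2 ≡ 176^2 = 30976 ≡ 276 (mod 307)
10^13 = 10^8 · 10^4 · 10^1 ≡ 276 · 176 · 10 ≡ 86 (mod 307).

86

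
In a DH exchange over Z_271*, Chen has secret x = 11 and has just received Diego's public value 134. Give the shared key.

Shared key K = 134^11 mod 271.
134^1 ≡ 134 (mod 271)
134^2 = (134^1)^2 ≡ 134^2 = 17956 ≡ 70 (mod 271)
134^4 = (134^2)^2 ≡ 70^2 = 4900 ≡ 22 (mod 271)
134^8 = (134^4)^2 ≡ 22^2 = 484 ≡ 213 (mod 271)
134^11 = 134^8 · 134^2 · 134^1 ≡ 213 · 70 · 134 ≡ 128 (mod 271).

128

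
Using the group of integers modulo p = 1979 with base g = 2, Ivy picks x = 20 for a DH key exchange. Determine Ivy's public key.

Public value = 2^20 mod 1979.
2^1 ≡ 2 (mod 1979)
2^2 = (2^1)^2 ≡ 2^2 = 4 ≡ 4 (mod 1979)
2^4 = (2^2)^2 ≡ 4^2 = 16 ≡ 16 (mod 1979)
2^8 = (2^4)^2 ≡ 16^2 = 256 ≡ 256 (mod 1979)
2^16 = (2^8)^2 ≡ 256^2 = 65536 ≡ 229 (mod 1979)
2^20 = 2^16 · 2^4 ≡ 229 · 16 ≡ 1685 (mod 1979).

1685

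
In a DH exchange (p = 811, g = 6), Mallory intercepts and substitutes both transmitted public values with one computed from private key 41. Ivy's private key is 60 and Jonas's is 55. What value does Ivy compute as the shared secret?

706

Ivy receives Mallory's public value M = 6^41 mod 811 instead of the honest one.
6^1 ≡ 6 (mod 811)
6^2 = (6^1)^2 ≡ 6^2 = 36 ≡ 36 (mod 811)
6^4 = (6^2)^2 ≡ 36^2 = 1296 ≡ 485 (mod 811)
6^8 = (6^4)^2 ≡ 485^2 = 235225 ≡ 35 (mod 811)
6^16 = (6^8)^2 ≡ 35^2 = 1225 ≡ 414 (mod 811)
6^32 = (6^16)^2 ≡ 414^2 = 171396 ≡ 275 (mod 811)
6^41 = 6^32 · 6^8 · 6^1 ≡ 275 · 35 · 6 ≡ 169 (mod 811).
So M = 169. Ivy computes K = M^60 mod 811.
169^1 ≡ 169 (mod 811)
169^2 = (169^1)^2 ≡ 169^2 = 28561 ≡ 176 (mod 811)
169^4 = (169^2)^2 ≡ 176^2 = 30976 ≡ 158 (mod 811)
169^8 = (169^4)^2 ≡ 158^2 = 24964 ≡ 634 (mod 811)
169^16 = (169^8)^2 ≡ 634^2 = 401956 ≡ 511 (mod 811)
169^32 = (169^16)^2 ≡ 511^2 = 261121 ≡ 790 (mod 811)
169^60 = 169^32 · 169^16 · 169^8 · 169^4 ≡ 790 · 511 · 634 · 158 ≡ 706 (mod 811).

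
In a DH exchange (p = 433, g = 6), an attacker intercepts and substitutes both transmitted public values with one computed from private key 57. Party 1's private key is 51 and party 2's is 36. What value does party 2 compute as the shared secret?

Party 2 receives an attacker's public value M = 6^57 mod 433 instead of the honest one.
6^1 ≡ 6 (mod 433)
6^2 = (6^1)^2 ≡ 6^2 = 36 ≡ 36 (mod 433)
6^4 = (6^2)^2 ≡ 36^2 = 1296 ≡ 430 (mod 433)
6^8 = (6^4)^2 ≡ 430^2 = 184900 ≡ 9 (mod 433)
6^16 = (6^8)^2 ≡ 9^2 = 81 ≡ 81 (mod 433)
6^32 = (6^16)^2 ≡ 81^2 = 6561 ≡ 66 (mod 433)
6^57 = 6^32 · 6^16 · 6^8 · 6^1 ≡ 66 · 81 · 9 · 6 ≡ 306 (mod 433).
So M = 306. Party 2 computes K = M^36 mod 433.
306^1 ≡ 306 (mod 433)
306^2 = (306^1)^2 ≡ 306^2 = 93636 ≡ 108 (mod 433)
306^4 = (306^2)^2 ≡ 108^2 = 11664 ≡ 406 (mod 433)
306^8 = (306^4)^2 ≡ 406^2 = 164836 ≡ 296 (mod 433)
306^16 = (306^8)^2 ≡ 296^2 = 87616 ≡ 150 (mod 433)
306^32 = (306^16)^2 ≡ 150^2 = 22500 ≡ 417 (mod 433)
306^36 = 306^32 · 306^4 ≡ 417 · 406 ≡ 432 (mod 433).

432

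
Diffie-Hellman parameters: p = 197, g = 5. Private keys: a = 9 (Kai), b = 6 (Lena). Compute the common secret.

181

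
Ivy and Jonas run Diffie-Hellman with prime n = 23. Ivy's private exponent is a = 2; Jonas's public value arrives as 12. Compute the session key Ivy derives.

Shared key K = 12^2 mod 23.
12^1 ≡ 12 (mod 23)
12^2 = (12^1)^2 ≡ 12^2 = 144 ≡ 6 (mod 23)

6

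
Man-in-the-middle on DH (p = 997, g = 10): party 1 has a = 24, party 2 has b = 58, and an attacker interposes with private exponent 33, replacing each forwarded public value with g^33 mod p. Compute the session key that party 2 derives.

Party 2 receives an attacker's public value M = 10^33 mod 997 instead of the honest one.
10^1 ≡ 10 (mod 997)
10^2 = (10^1)^2 ≡ 10^2 = 100 ≡ 100 (mod 997)
10^4 = (10^2)^2 ≡ 100^2 = 10000 ≡ 30 (mod 997)
10^8 = (10^4)^2 ≡ 30^2 = 900 ≡ 900 (mod 997)
10^16 = (10^8)^2 ≡ 900^2 = 810000 ≡ 436 (mod 997)
10^32 = (10^16)^2 ≡ 436^2 = 190096 ≡ 666 (mod 997)
10^33 = 10^32 · 10^1 ≡ 666 · 10 ≡ 678 (mod 997).
So M = 678. Party 2 computes K = M^58 mod 997.
678^1 ≡ 678 (mod 997)
678^2 = (678^1)^2 ≡ 678^2 = 459684 ≡ 67 (mod 997)
678^4 = (678^2)^2 ≡ 67^2 = 4489 ≡ 501 (mod 997)
678^8 = (678^4)^2 ≡ 501^2 = 251001 ≡ 754 (mod 997)
678^16 = (678^8)^2 ≡ 754^2 = 568516 ≡ 226 (mod 997)
678^32 = (678^16)^2 ≡ 226^2 = 51076 ≡ 229 (mod 997)
678^58 = 678^32 · 678^16 · 678^8 · 678^2 ≡ 229 · 226 · 754 · 67 ≡ 697 (mod 997).

697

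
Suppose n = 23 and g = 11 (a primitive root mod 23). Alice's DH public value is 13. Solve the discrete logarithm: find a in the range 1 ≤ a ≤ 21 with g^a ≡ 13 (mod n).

Try successive powers of 11 modulo 23:
11^1 ≡ 11
11^2 ≡ 6
11^3 ≡ 20
11^4 ≡ 13
Found: a = 4.

4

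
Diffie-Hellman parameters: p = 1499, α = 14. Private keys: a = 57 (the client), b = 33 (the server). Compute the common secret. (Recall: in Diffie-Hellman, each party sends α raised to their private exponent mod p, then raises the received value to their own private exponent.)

1116

The client sends A = α^a mod p = 14^57 mod 1499.
14^1 ≡ 14 (mod 1499)
14^2 = (14^1)^2 ≡ 14^2 = 196 ≡ 196 (mod 1499)
14^4 = (14^2)^2 ≡ 196^2 = 38416 ≡ 941 (mod 1499)
14^8 = (14^4)^2 ≡ 941^2 = 885481 ≡ 1071 (mod 1499)
14^16 = (14^8)^2 ≡ 1071^2 = 1147041 ≡ 306 (mod 1499)
14^32 = (14^16)^2 ≡ 306^2 = 93636 ≡ 698 (mod 1499)
14^57 = 14^32 · 14^16 · 14^8 · 14^1 ≡ 698 · 306 · 1071 · 14 ≡ 1421 (mod 1499).
So A = 1421. The server then computes K = A^b mod p = 1421^33 mod 1499.
1421^1 ≡ 1421 (mod 1499)
1421^2 = (1421^1)^2 ≡ 1421^2 = 2019241 ≡ 88 (mod 1499)
1421^4 = (1421^2)^2 ≡ 88^2 = 7744 ≡ 249 (mod 1499)
1421^8 = (1421^4)^2 ≡ 249^2 = 62001 ≡ 542 (mod 1499)
1421^16 = (1421^8)^2 ≡ 542^2 = 293764 ≡ 1459 (mod 1499)
1421^32 = (1421^16)^2 ≡ 1459^2 = 2128681 ≡ 101 (mod 1499)
1421^33 = 1421^32 · 1421^1 ≡ 101 · 1421 ≡ 1116 (mod 1499).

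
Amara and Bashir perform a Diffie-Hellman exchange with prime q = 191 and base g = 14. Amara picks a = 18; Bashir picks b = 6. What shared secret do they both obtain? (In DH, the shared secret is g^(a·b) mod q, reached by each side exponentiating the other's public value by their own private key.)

136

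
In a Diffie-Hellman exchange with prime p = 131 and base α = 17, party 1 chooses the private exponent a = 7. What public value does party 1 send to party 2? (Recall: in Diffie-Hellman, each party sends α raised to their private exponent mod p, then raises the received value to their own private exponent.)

37

Public value = 17^7 mod 131.
17^1 ≡ 17 (mod 131)
17^2 = (17^1)^2 ≡ 17^2 = 289 ≡ 27 (mod 131)
17^4 = (17^2)^2 ≡ 27^2 = 729 ≡ 74 (mod 131)
17^7 = 17^4 · 17^2 · 17^1 ≡ 74 · 27 · 17 ≡ 37 (mod 131).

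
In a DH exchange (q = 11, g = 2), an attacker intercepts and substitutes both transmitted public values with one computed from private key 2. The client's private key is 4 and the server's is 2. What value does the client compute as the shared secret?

The client receives an attacker's public value M = 2^2 mod 11 instead of the honest one.
2^1 ≡ 2 (mod 11)
2^2 = (2^1)^2 ≡ 2^2 = 4 ≡ 4 (mod 11)
So M = 4. The client computes K = M^4 mod 11.
4^1 ≡ 4 (mod 11)
4^2 = (4^1)^2 ≡ 4^2 = 16 ≡ 5 (mod 11)
4^4 = (4^2)^2 ≡ 5^2 = 25 ≡ 3 (mod 11)

3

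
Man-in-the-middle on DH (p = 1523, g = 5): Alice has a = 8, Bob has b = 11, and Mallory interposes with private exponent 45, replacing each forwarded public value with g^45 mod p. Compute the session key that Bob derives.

845

Bob receives Mallory's public value M = 5^45 mod 1523 instead of the honest one.
5^1 ≡ 5 (mod 1523)
5^2 = (5^1)^2 ≡ 5^2 = 25 ≡ 25 (mod 1523)
5^4 = (5^2)^2 ≡ 25^2 = 625 ≡ 625 (mod 1523)
5^8 = (5^4)^2 ≡ 625^2 = 390625 ≡ 737 (mod 1523)
5^16 = (5^8)^2 ≡ 737^2 = 543169 ≡ 981 (mod 1523)
5^32 = (5^16)^2 ≡ 981^2 = 962361 ≡ 1348 (mod 1523)
5^45 = 5^32 · 5^8 · 5^4 · 5^1 ≡ 1348 · 737 · 625 · 5 ≡ 1368 (mod 1523).
So M = 1368. Bob computes K = M^11 mod 1523.
1368^1 ≡ 1368 (mod 1523)
1368^2 = (1368^1)^2 ≡ 1368^2 = 1871424 ≡ 1180 (mod 1523)
1368^4 = (1368^2)^2 ≡ 1180^2 = 1392400 ≡ 378 (mod 1523)
1368^8 = (1368^4)^2 ≡ 378^2 = 142884 ≡ 1245 (mod 1523)
1368^11 = 1368^8 · 1368^2 · 1368^1 ≡ 1245 · 1180 · 1368 ≡ 845 (mod 1523).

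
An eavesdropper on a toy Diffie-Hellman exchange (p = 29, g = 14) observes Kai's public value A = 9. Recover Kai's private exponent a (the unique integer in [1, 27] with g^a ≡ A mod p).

18

Try successive powers of 14 modulo 29:
14^1 ≡ 14
14^2 ≡ 22
14^3 ≡ 18
14^4 ≡ 20
14^5 ≡ 19
14^6 ≡ 5
14^7 ≡ 12
14^8 ≡ 23
14^9 ≡ 3
14^10 ≡ 13
14^11 ≡ 8
14^12 ≡ 25
14^13 ≡ 2
14^14 ≡ 28
14^15 ≡ 15
14^16 ≡ 7
14^17 ≡ 11
14^18 ≡ 9
Found: a = 18.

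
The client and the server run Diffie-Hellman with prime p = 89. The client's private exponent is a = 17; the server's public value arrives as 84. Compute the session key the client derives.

9

Shared key K = 84^17 mod 89.
84^1 ≡ 84 (mod 89)
84^2 = (84^1)^2 ≡ 84^2 = 7056 ≡ 25 (mod 89)
84^4 = (84^2)^2 ≡ 25^2 = 625 ≡ 2 (mod 89)
84^8 = (84^4)^2 ≡ 2^2 = 4 ≡ 4 (mod 89)
84^16 = (84^8)^2 ≡ 4^2 = 16 ≡ 16 (mod 89)
84^17 = 84^16 · 84^1 ≡ 16 · 84 ≡ 9 (mod 89).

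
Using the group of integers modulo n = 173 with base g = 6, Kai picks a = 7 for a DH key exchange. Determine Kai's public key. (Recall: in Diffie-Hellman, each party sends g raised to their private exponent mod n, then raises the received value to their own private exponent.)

22

Public value = 6^7 (mod 173).
6^1 ≡ 6 (mod 173)
6^2 = (6^1)^2 ≡ 6^2 = 36 ≡ 36 (mod 173)
6^4 = (6^2)^2 ≡ 36^2 = 1296 ≡ 85 (mod 173)
6^7 = 6^4 · 6^2 · 6^1 ≡ 85 · 36 · 6 ≡ 22 (mod 173).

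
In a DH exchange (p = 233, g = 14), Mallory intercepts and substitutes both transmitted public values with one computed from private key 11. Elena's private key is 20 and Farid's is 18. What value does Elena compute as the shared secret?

46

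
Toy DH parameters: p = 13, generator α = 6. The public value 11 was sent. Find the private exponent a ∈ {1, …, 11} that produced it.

Try successive powers of 6 modulo 13:
6^1 ≡ 6
6^2 ≡ 10
6^3 ≡ 8
6^4 ≡ 9
6^5 ≡ 2
6^6 ≡ 12
6^7 ≡ 7
6^8 ≡ 3
6^9 ≡ 5
6^10 ≡ 4
6^11 ≡ 11
Found: a = 11.

11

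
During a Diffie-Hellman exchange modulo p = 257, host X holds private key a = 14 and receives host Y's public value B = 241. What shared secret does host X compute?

Shared key K = 241^14 mod 257.
241^1 ≡ 241 (mod 257)
241^2 = (241^1)^2 ≡ 241^2 = 58081 ≡ 256 (mod 257)
241^4 = (241^2)^2 ≡ 256^2 = 65536 ≡ 1 (mod 257)
241^8 = (241^4)^2 ≡ 1^2 = 1 ≡ 1 (mod 257)
241^14 = 241^8 · 241^4 · 241^2 ≡ 1 · 1 · 256 ≡ 256 (mod 257).

256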